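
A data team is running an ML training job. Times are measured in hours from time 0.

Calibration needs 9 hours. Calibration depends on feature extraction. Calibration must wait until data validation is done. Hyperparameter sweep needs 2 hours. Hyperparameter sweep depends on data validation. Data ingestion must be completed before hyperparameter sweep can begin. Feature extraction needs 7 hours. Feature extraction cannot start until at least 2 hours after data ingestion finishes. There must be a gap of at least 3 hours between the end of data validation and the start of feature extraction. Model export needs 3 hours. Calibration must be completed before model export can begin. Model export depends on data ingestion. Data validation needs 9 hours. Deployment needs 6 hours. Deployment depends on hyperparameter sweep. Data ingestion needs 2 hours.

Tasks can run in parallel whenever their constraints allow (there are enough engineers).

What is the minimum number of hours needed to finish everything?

31

Data validation has no prerequisites, so it starts at hour 0 and finishes at hour 9.
Data ingestion has no prerequisites, so it starts at hour 0 and finishes at hour 2.
Hyperparameter sweep cannot start until data validation (finishes hour 9); data ingestion (finishes hour 2). The controlling bound is hour 9, so hyperparameter sweep finishes at 9 + 2 = hour 11.
After hyperparameter sweep (finishes hour 11), deployment can start at hour 11 and finishes at hour 17.
Feature extraction cannot start until data ingestion (finishes hour 2, plus 2-hour gap → hour 4); data validation (finishes hour 9, plus 3-hour gap → hour 12). The controlling bound is hour 12, so feature extraction finishes at 12 + 7 = hour 19.
Calibration cannot start until feature extraction (finishes hour 19); data validation (finishes hour 9). The controlling bound is hour 19, so calibration finishes at 19 + 9 = hour 28.
For model export: calibration (finishes hour 28); data ingestion (finishes hour 2). Taking the maximum gives a start of hour 28, and it finishes at 28 + 3 = hour 31.
All tasks are finished once the last one completes. Finish times: Data ingestion at 2, Data validation at 9, Feature extraction at 19, Hyperparameter sweep at 11, Calibration at 28, Model export at 31, Deployment at 17. The latest is hour 31.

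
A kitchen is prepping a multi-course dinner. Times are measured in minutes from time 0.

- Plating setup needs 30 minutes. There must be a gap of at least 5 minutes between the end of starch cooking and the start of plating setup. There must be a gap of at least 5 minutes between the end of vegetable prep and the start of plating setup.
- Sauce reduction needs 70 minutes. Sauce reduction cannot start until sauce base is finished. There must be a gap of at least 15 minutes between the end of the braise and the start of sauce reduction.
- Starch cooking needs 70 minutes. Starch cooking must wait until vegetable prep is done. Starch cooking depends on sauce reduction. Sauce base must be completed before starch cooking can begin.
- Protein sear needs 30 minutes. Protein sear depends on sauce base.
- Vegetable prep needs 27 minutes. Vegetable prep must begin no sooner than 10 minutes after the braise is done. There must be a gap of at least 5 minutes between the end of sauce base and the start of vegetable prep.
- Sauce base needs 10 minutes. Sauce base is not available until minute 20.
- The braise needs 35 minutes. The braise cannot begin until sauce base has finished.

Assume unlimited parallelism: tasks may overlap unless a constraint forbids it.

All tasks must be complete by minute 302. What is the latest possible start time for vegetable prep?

170

To finish by minute 302, plating setup (duration 30) must start no later than minute 272.
Since plating setup (must start by minute 272, minus 5-minute gap → minute 267) depends on it, starch cooking must finish by minute 267. Backing off its 70-minute duration gives a latest start of minute 197.
Vegetable prep feeds starch cooking (must start by minute 197); plating setup (must start by minute 272, minus 5-minute gap → minute 267). Taking the minimum, vegetable prep must finish by minute 197 and start by 197 − 27 = minute 170.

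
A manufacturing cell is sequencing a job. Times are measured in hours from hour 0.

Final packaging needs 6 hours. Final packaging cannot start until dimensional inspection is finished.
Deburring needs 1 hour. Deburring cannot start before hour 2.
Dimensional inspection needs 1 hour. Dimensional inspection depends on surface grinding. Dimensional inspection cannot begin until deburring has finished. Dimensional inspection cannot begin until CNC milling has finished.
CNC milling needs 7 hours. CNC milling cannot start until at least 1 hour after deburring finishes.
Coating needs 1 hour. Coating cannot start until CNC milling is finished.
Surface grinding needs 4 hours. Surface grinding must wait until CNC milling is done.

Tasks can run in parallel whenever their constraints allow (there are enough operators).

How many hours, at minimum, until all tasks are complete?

22

After its own release at hour 2, deburring can start at hour 2 and finishes at hour 3.
After deburring (finishes hour 3, plus 1-hour gap → hour 4), CNC milling can start at hour 4 and finishes at hour 11.
After CNC milling (finishes hour 11), coating can start at hour 11 and finishes at hour 12.
After CNC milling (finishes hour 11), surface grinding can start at hour 11 and finishes at hour 15.
Dimensional inspection needs all of surface grinding (finishes hour 15); deburring (finishes hour 3); CNC milling (finishes hour 11). That puts its earliest start at hour 15; it finishes at 15 + 1 = hour 16.
After dimensional inspection (finishes hour 16), final packaging can start at hour 16 and finishes at hour 22.
All tasks are finished once the last one completes. Finish times: Deburring at 3, CNC milling at 11, Surface grinding at 15, Dimensional inspection at 16, Coating at 12, Final packaging at 22. The latest is hour 22.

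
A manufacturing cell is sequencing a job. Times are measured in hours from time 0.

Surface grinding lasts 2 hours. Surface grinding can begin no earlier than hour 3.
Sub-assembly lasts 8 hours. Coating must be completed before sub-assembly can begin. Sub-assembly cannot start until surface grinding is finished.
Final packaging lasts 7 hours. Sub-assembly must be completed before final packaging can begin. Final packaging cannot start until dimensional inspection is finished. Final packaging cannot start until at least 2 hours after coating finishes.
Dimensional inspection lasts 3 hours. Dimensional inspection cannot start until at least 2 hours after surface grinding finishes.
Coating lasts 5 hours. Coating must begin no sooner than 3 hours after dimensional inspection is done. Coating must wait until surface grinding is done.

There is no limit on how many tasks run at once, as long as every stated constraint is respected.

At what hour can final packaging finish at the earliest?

33

After its own release at hour 3, surface grinding can start at hour 3 and finishes at hour 5.
Dimensional inspection waits on surface grinding (finishes hour 5, plus 2-hour gap → hour 7), so it starts at hour 7 and finishes at 7 + 3 = hour 10.
For coating: dimensional inspection (finishes hour 10, plus 3-hour gap → hour 13); surface grinding (finishes hour 5). Taking the maximum gives a start of hour 13, and it finishes at 13 + 5 = hour 18.
For sub-assembly: coating (finishes hour 18); surface grinding (finishes hour 5). Taking the maximum gives a start of hour 18, and it finishes at 18 + 8 = hour 26.
For final packaging: sub-assembly (finishes hour 26); dimensional inspection (finishes hour 10); coating (finishes hour 18, plus 2-hour gap → hour 20). Taking the maximum gives a start of hour 26, and it finishes at 26 + 7 = hour 33.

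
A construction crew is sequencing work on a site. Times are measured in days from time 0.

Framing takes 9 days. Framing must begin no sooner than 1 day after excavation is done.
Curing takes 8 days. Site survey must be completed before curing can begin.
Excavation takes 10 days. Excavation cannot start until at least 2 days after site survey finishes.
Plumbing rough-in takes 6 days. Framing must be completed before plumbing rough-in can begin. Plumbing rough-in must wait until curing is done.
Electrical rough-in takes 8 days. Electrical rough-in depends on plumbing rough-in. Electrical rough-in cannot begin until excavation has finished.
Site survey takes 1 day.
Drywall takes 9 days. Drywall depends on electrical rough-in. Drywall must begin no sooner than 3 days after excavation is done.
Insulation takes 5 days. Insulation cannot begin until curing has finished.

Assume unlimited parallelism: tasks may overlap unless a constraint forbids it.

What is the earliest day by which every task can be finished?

46

Site survey has no prerequisites, so it starts at day 0 and finishes at day 1.
Curing cannot begin until site survey (finishes day 1). It runs from day 1 to 1 + 8 = day 9.
Insulation cannot begin until curing (finishes day 9). It runs from day 9 to 9 + 5 = day 14.
After site survey (finishes day 1, plus 2-day gap → day 3), excavation can start at day 3 and finishes at day 13.
Framing cannot begin until excavation (finishes day 13, plus 1-day gap → day 14). It runs from day 14 to 14 + 9 = day 23.
Plumbing rough-in has to wait for framing (finishes day 23); curing (finishes day 9). The latest of these is day 23, so plumbing rough-in runs day 23 to 23 + 6 = day 29.
Electrical rough-in has to wait for plumbing rough-in (finishes day 29); excavation (finishes day 13). The latest of these is day 29, so electrical rough-in runs day 29 to 29 + 8 = day 37.
Drywall has to wait for electrical rough-in (finishes day 37); excavation (finishes day 13, plus 3-day gap → day 16). The latest of these is day 37, so drywall runs day 37 to 37 + 9 = day 46.
All tasks are finished once the last one completes. Finish times: Site survey at 1, Excavation at 13, Curing at 9, Framing at 23, Plumbing rough-in at 29, Electrical rough-in at 37, Insulation at 14, Drywall at 46. The latest is day 46.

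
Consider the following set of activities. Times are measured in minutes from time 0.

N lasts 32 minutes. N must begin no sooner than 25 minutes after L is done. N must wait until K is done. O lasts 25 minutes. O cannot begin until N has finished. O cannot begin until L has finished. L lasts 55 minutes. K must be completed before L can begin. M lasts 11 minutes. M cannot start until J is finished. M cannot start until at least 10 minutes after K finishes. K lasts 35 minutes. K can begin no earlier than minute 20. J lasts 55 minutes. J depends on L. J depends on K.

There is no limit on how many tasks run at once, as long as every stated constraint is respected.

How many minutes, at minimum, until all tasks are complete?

K waits on its own release at minute 20, so it starts at minute 20 and finishes at 20 + 35 = minute 55.
L cannot begin until K (finishes minute 55). It runs from minute 55 to 55 + 55 = minute 110.
N cannot start until L (finishes minute 110, plus 25-minute gap → minute 135); K (finishes minute 55). The controlling bound is minute 135, so N finishes at 135 + 32 = minute 167.
O cannot start until N (finishes minute 167); L (finishes minute 110). The controlling bound is minute 167, so O finishes at 167 + 25 = minute 192.
J has to wait for L (finishes minute 110); K (finishes minute 55). The latest of these is minute 110, so J runs minute 110 to 110 + 55 = minute 165.
M has to wait for J (finishes minute 165); K (finishes minute 55, plus 10-minute gap → minute 65). The latest of these is minute 165, so M runs minute 165 to 165 + 11 = minute 176.
All tasks are finished once the last one completes. Finish times: J at 165, K at 55, L at 110, M at 176, N at 167, O at 192. The latest is minute 192.

192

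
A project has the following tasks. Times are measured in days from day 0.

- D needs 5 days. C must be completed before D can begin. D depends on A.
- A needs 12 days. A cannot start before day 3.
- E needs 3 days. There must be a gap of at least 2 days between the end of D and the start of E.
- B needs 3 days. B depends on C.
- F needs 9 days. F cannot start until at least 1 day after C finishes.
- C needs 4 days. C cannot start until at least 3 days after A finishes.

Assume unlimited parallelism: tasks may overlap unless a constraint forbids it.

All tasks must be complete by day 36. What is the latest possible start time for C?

22

B has no dependents, so it just needs to finish by day 36. Starting by 36 − 3 = day 33 achieves that.
Nothing follows E; the deadline of day 36 is its only limit. It must start by 36 − 3 = day 33.
D must finish before E (must start by day 33, minus 2-day gap → day 31). With a 5-day duration, D must start by 31 − 5 = day 26.
F has no dependents, so it just needs to finish by day 36. Starting by 36 − 9 = day 27 achieves that.
For C: B (must start by day 33); D (must start by day 26); F (must start by day 27, minus 1-day gap → day 26). The most restrictive is day 26; with a 4-day duration, C must start by day 22.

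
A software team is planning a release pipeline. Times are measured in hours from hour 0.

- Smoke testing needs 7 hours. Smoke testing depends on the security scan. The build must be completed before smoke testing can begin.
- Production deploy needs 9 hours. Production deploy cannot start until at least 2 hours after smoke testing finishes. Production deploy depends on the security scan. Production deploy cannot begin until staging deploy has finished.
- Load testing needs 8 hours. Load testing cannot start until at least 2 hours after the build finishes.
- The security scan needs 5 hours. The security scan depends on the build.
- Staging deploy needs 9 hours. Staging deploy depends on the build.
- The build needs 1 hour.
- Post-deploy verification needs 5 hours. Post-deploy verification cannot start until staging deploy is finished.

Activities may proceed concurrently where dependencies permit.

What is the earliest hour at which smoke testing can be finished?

13

The build can start immediately at hour 0; it finishes at hour 1.
The security scan cannot begin until the build (finishes hour 1). It runs from hour 1 to 1 + 5 = hour 6.
Smoke testing has to wait for the security scan (finishes hour 6); the build (finishes hour 1). The latest of these is hour 6, so smoke testing runs hour 6 to 6 + 7 = hour 13.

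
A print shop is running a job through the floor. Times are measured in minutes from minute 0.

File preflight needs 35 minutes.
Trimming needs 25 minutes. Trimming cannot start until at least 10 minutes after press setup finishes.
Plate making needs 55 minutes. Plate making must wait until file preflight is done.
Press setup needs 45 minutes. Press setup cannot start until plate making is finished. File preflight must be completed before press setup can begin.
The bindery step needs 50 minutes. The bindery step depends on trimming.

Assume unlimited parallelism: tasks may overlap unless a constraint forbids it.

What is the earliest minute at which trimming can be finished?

170

File preflight has no prerequisites, so it starts at minute 0 and finishes at minute 35.
Plate making cannot begin until file preflight (finishes minute 35). It runs from minute 35 to 35 + 55 = minute 90.
Press setup has to wait for plate making (finishes minute 90); file preflight (finishes minute 35). The latest of these is minute 90, so press setup runs minute 90 to 90 + 45 = minute 135.
Trimming cannot begin until press setup (finishes minute 135, plus 10-minute gap → minute 145). It runs from minute 145 to 145 + 25 = minute 170.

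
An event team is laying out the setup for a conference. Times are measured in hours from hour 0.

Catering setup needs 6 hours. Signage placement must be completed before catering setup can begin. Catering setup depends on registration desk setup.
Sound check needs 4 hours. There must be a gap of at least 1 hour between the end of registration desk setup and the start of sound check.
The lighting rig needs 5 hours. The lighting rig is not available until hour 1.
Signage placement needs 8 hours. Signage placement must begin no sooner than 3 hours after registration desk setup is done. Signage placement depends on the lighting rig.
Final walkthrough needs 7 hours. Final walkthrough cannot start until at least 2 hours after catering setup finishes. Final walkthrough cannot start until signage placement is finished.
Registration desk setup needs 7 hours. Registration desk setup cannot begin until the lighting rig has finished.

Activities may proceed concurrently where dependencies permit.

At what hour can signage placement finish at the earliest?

The lighting rig waits on its own release at hour 1, so it starts at hour 1 and finishes at 1 + 5 = hour 6.
After the lighting rig (finishes hour 6), registration desk setup can start at hour 6 and finishes at hour 13.
For signage placement: registration desk setup (finishes hour 13, plus 3-hour gap → hour 16); the lighting rig (finishes hour 6). Taking the maximum gives a start of hour 16, and it finishes at 16 + 8 = hour 24.

24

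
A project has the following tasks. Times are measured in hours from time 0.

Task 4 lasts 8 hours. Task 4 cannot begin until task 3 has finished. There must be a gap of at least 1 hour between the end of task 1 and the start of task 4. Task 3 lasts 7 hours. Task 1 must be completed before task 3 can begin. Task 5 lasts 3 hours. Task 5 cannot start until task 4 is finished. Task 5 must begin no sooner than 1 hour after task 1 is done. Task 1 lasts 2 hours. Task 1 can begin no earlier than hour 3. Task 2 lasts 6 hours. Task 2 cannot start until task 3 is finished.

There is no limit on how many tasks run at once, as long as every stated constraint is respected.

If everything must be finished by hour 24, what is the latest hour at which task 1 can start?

4

To finish by hour 24, task 2 (duration 6) must start no later than hour 18.
To finish by hour 24, task 5 (duration 3) must start no later than hour 21.
Task 4 feeds into task 5 (must start by hour 21); so task 4 must finish by hour 21 and therefore start by hour 13.
Task 3 must finish in time for task 2 (must start by hour 18); task 4 (must start by hour 13). The tightest is hour 13, so task 3 must start by 13 − 7 = hour 6.
Task 1 has several dependents: task 3 (must start by hour 6); task 4 (must start by hour 13, minus 1-hour gap → hour 12); task 5 (must start by hour 21, minus 1-hour gap → hour 20). The earliest of those limits is hour 6, so task 1 must start by 6 − 2 = hour 4.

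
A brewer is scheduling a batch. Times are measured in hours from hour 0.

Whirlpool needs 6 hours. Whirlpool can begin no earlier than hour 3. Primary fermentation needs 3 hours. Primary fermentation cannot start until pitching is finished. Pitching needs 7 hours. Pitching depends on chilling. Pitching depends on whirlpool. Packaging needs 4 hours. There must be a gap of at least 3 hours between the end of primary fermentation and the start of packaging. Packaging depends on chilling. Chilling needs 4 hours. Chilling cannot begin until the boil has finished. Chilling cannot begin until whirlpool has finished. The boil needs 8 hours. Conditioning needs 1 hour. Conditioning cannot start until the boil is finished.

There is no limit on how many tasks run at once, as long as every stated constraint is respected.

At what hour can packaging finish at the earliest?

30

Whirlpool cannot begin until its own release at hour 3. It runs from hour 3 to 3 + 6 = hour 9.
The boil can start immediately at hour 0; it finishes at hour 8.
Chilling has to wait for the boil (finishes hour 8); whirlpool (finishes hour 9). The latest of these is hour 9, so chilling runs hour 9 to 9 + 4 = hour 13.
For pitching: chilling (finishes hour 13); whirlpool (finishes hour 9). Taking the maximum gives a start of hour 13, and it finishes at 13 + 7 = hour 20.
Primary fermentation cannot begin until pitching (finishes hour 20). It runs from hour 20 to 20 + 3 = hour 23.
Packaging cannot start until primary fermentation (finishes hour 23, plus 3-hour gap → hour 26); chilling (finishes hour 13). The controlling bound is hour 26, so packaging finishes at 26 + 4 = hour 30.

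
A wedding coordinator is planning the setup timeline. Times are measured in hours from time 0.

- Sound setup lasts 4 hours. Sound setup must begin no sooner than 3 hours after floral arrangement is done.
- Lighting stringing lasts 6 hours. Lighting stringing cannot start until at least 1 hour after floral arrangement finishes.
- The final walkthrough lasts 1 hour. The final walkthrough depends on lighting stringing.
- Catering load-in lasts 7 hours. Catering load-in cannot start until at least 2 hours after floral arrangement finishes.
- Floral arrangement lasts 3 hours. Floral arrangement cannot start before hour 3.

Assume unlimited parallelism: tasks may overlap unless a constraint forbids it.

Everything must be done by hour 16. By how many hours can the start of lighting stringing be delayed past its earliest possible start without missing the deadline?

Floral arrangement cannot begin until its own release at hour 3. It runs from hour 3 to 3 + 3 = hour 6.
Lighting stringing waits on floral arrangement (finishes hour 6, plus 1-hour gap → hour 7), so it starts at hour 7 and finishes at 7 + 6 = hour 13.

Working backward from the deadline:
Nothing follows the final walkthrough; the deadline of hour 16 is its only limit. It must start by 16 − 1 = hour 15.
Since the final walkthrough (must start by hour 15) depends on it, lighting stringing must finish by hour 15. Backing off its 6-hour duration gives a latest start of hour 9.
So lighting stringing can start as early as hour 7 and as late as hour 9, giving 9 − 7 = 2 hours of slack.

2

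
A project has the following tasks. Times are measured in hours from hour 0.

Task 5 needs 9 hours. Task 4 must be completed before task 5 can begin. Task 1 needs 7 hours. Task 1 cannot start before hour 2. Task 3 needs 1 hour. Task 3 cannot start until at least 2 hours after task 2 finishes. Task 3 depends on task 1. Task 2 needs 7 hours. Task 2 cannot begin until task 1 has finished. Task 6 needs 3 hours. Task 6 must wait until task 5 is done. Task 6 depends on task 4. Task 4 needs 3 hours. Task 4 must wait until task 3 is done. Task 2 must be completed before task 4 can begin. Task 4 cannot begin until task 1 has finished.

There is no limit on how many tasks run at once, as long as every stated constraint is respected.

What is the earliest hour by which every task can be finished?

After its own release at hour 2, task 1 can start at hour 2 and finishes at hour 9.
After task 1 (finishes hour 9), task 2 can start at hour 9 and finishes at hour 16.
Task 3 has to wait for task 2 (finishes hour 16, plus 2-hour gap → hour 18); task 1 (finishes hour 9). The latest of these is hour 18, so task 3 runs hour 18 to 18 + 1 = hour 19.
For task 4: task 3 (finishes hour 19); task 2 (finishes hour 16); task 1 (finishes hour 9). Taking the maximum gives a start of hour 19, and it finishes at 19 + 3 = hour 22.
Task 5 cannot begin until task 4 (finishes hour 22). It runs from hour 22 to 22 + 9 = hour 31.
Task 6 has to wait for task 5 (finishes hour 31); task 4 (finishes hour 22). The latest of these is hour 31, so task 6 runs hour 31 to 31 + 3 = hour 34.
All tasks are finished once the last one completes. Finish times: Task 1 at 9, Task 2 at 16, Task 3 at 19, Task 4 at 22, Task 5 at 31, Task 6 at 34. The latest is hour 34.

34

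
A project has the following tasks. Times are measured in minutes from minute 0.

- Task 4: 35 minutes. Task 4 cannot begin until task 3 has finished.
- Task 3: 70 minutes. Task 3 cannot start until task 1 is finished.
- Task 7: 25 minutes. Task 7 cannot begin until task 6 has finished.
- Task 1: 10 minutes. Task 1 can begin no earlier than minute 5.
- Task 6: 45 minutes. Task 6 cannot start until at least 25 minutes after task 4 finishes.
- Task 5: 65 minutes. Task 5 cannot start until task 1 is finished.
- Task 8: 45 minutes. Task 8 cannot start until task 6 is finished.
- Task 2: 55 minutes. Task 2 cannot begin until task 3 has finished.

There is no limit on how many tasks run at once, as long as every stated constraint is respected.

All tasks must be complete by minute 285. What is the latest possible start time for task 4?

135

Task 7 has no dependents, so it just needs to finish by minute 285. Starting by 285 − 25 = minute 260 achieves that.
Task 8 must finish by minute 285; it takes 45 minutes, so it must start by 285 − 45 = minute 240.
Task 6 feeds task 7 (must start by minute 260); task 8 (must start by minute 240). Taking the minimum, task 6 must finish by minute 240 and start by 240 − 45 = minute 195.
Task 4 must finish before task 6 (must start by minute 195, minus 25-minute gap → minute 170). With a 35-minute duration, task 4 must start by 170 − 35 = minute 135.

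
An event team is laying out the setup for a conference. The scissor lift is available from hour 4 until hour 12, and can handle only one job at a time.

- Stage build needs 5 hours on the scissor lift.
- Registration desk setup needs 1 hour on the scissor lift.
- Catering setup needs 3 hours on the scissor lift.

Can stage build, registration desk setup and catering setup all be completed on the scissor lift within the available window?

The scissor lift window is 12 − 4 = 8 hours.
Running back to back, the jobs need 5 + 1 + 3 = 9 hours on the scissor lift.
Since 9 > 8, they cannot all fit.

No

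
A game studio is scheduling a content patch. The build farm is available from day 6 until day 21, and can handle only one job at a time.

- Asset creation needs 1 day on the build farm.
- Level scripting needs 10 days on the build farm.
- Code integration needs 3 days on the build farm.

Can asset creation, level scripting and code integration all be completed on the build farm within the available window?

Yes

The build farm window is 21 − 6 = 15 days.
Running back to back, the jobs need 1 + 10 + 3 = 14 days on the build farm.
Since 14 ≤ 15, they fit within the window.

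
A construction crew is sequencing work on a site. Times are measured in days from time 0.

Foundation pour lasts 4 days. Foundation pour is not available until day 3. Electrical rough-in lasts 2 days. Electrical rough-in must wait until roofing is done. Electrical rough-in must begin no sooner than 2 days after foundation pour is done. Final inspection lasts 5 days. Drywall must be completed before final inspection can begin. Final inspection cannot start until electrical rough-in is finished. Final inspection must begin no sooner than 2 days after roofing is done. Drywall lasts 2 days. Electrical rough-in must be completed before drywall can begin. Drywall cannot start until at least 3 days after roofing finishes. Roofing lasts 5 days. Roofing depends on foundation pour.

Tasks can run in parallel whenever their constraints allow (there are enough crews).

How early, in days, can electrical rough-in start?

After its own release at day 3, foundation pour can start at day 3 and finishes at day 7.
Roofing waits on foundation pour (finishes day 7), so it starts at day 7 and finishes at 7 + 5 = day 12.
Electrical rough-in waits on roofing (finishes day 12); foundation pour (finishes day 7, plus 2-day gap → day 9). The latest of these is day 12, which is the earliest electrical rough-in can start.

12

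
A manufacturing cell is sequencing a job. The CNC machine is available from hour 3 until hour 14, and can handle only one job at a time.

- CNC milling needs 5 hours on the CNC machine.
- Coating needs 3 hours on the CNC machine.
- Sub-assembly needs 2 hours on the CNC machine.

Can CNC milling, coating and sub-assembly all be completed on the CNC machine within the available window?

The CNC machine window is 14 − 3 = 11 hours.
Running back to back, the jobs need 5 + 3 + 2 = 10 hours on the CNC machine.
Since 10 ≤ 11, they fit within the window.

Yes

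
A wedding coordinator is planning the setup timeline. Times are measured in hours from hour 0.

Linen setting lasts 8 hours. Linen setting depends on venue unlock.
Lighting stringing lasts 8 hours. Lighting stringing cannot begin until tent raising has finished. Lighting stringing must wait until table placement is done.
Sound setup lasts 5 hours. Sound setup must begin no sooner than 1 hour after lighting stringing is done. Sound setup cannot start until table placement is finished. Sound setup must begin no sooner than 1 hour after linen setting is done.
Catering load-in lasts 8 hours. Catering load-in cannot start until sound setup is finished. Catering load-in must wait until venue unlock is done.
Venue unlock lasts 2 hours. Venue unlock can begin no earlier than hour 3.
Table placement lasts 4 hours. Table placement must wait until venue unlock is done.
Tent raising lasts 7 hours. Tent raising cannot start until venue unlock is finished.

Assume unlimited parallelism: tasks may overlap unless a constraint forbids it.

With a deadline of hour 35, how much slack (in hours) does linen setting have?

After its own release at hour 3, venue unlock can start at hour 3 and finishes at hour 5.
After venue unlock (finishes hour 5), linen setting can start at hour 5 and finishes at hour 13.

Working backward from the deadline:
Catering load-in must finish by hour 35; it takes 8 hours, so it must start by 35 − 8 = hour 27.
Sound setup must finish before catering load-in (must start by hour 27). With a 5-hour duration, sound setup must start by 27 − 5 = hour 22.
Linen setting has to be done before sound setup (must start by hour 22, minus 1-hour gap → hour 21). That means finishing by hour 21, i.e. starting by 21 − 8 = hour 13.
So linen setting can start as early as hour 5 and as late as hour 13, giving 13 − 5 = 8 hours of slack.

8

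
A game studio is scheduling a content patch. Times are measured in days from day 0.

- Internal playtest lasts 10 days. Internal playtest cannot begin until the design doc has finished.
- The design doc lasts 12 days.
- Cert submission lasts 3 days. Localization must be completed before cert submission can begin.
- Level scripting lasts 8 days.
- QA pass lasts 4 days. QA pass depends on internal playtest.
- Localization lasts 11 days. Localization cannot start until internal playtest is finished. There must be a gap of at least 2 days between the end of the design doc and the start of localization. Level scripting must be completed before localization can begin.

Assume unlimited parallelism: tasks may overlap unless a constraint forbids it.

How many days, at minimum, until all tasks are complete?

Level scripting has no prerequisites, so it starts at day 0 and finishes at day 8.
The design doc has no prerequisites, so it starts at day 0 and finishes at day 12.
Internal playtest cannot begin until the design doc (finishes day 12). It runs from day 12 to 12 + 10 = day 22.
After internal playtest (finishes day 22), QA pass can start at day 22 and finishes at day 26.
Localization cannot start until internal playtest (finishes day 22); the design doc (finishes day 12, plus 2-day gap → day 14); level scripting (finishes day 8). The controlling bound is day 22, so localization finishes at 22 + 11 = day 33.
After localization (finishes day 33), cert submission can start at day 33 and finishes at day 36.
All tasks are finished once the last one completes. Finish times: The design doc at 12, Level scripting at 8, Internal playtest at 22, Localization at 33, QA pass at 26, Cert submission at 36. The latest is day 36.

36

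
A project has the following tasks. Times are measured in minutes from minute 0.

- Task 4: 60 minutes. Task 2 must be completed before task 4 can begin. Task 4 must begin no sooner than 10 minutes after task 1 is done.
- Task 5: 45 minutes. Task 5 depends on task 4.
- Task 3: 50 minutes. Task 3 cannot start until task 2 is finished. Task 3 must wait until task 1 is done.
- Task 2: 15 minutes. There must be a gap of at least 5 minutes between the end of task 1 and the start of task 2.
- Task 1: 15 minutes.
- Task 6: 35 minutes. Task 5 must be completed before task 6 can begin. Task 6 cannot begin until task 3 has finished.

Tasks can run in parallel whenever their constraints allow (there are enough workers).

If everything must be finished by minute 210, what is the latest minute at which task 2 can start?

55

Nothing follows task 6; the deadline of minute 210 is its only limit. It must start by 210 − 35 = minute 175.
Task 3 feeds into task 6 (must start by minute 175); so task 3 must finish by minute 175 and therefore start by minute 125.
Task 5 has to be done before task 6 (must start by minute 175). That means finishing by minute 175, i.e. starting by 175 − 45 = minute 130.
Since task 5 (must start by minute 130) depends on it, task 4 must finish by minute 130. Backing off its 60-minute duration gives a latest start of minute 70.
Task 2 feeds task 3 (must start by minute 125); task 4 (must start by minute 70). Taking the minimum, task 2 must finish by minute 70 and start by 70 − 15 = minute 55.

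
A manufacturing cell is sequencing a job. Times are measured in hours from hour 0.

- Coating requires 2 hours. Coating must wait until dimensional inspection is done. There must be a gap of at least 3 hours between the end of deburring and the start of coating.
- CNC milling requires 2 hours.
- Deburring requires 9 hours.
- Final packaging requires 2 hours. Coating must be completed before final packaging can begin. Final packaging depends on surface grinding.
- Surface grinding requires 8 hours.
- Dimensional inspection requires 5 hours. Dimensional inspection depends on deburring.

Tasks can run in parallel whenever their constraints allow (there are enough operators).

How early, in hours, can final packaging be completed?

Nothing blocks surface grinding, so it runs from hour 0 to hour 8.
Deburring can start immediately at hour 0; it finishes at hour 9.
Dimensional inspection cannot begin until deburring (finishes hour 9). It runs from hour 9 to 9 + 5 = hour 14.
Coating has to wait for dimensional inspection (finishes hour 14); deburring (finishes hour 9, plus 3-hour gap → hour 12). The latest of these is hour 14, so coating runs hour 14 to 14 + 2 = hour 16.
Final packaging cannot start until coating (finishes hour 16); surface grinding (finishes hour 8). The controlling bound is hour 16, so final packaging finishes at 16 + 2 = hour 18.

18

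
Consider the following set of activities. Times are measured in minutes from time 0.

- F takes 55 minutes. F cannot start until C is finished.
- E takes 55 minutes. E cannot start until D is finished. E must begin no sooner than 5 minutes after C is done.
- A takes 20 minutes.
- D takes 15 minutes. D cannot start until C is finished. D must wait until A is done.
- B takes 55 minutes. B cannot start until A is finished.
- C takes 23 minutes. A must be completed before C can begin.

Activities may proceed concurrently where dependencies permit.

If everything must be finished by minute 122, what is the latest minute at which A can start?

9

B has no dependents, so it just needs to finish by minute 122. Starting by 122 − 55 = minute 67 achieves that.
To finish by minute 122, E (duration 55) must start no later than minute 67.
D must finish before E (must start by minute 67). With a 15-minute duration, D must start by 67 − 15 = minute 52.
F has no dependents, so it just needs to finish by minute 122. Starting by 122 − 55 = minute 67 achieves that.
C must finish in time for D (must start by minute 52); E (must start by minute 67, minus 5-minute gap → minute 62); F (must start by minute 67). The tightest is minute 52, so C must start by 52 − 23 = minute 29.
A must finish in time for B (must start by minute 67); C (must start by minute 29); D (must start by minute 52). The tightest is minute 29, so A must start by 29 − 20 = minute 9.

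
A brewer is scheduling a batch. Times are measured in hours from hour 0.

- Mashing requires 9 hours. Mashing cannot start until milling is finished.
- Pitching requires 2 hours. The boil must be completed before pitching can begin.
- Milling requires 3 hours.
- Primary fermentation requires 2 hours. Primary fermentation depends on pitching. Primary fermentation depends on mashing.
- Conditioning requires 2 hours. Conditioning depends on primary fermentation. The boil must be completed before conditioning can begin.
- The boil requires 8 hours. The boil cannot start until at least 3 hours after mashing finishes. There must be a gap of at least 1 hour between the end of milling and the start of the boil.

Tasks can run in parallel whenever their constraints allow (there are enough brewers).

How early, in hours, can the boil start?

Nothing blocks milling, so it runs from hour 0 to hour 3.
After milling (finishes hour 3), mashing can start at hour 3 and finishes at hour 12.
The boil waits on mashing (finishes hour 12, plus 3-hour gap → hour 15); milling (finishes hour 3, plus 1-hour gap → hour 4). The latest of these is hour 15, which is the earliest the boil can start.

15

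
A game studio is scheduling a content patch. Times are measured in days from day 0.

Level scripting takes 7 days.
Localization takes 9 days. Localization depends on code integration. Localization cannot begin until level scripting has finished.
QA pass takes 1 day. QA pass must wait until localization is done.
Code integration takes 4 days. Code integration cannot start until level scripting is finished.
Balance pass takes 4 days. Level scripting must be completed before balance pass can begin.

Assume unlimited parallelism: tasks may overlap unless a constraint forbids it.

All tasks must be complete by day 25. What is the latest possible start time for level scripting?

4

Nothing follows QA pass; the deadline of day 25 is its only limit. It must start by 25 − 1 = day 24.
Localization has to be done before QA pass (must start by day 24). That means finishing by day 24, i.e. starting by 24 − 9 = day 15.
Code integration has to be done before localization (must start by day 15). That means finishing by day 15, i.e. starting by 15 − 4 = day 11.
Balance pass has no dependents, so it just needs to finish by day 25. Starting by 25 − 4 = day 21 achieves that.
Level scripting must finish in time for code integration (must start by day 11); balance pass (must start by day 21); localization (must start by day 15). The tightest is day 11, so level scripting must start by 11 − 7 = day 4.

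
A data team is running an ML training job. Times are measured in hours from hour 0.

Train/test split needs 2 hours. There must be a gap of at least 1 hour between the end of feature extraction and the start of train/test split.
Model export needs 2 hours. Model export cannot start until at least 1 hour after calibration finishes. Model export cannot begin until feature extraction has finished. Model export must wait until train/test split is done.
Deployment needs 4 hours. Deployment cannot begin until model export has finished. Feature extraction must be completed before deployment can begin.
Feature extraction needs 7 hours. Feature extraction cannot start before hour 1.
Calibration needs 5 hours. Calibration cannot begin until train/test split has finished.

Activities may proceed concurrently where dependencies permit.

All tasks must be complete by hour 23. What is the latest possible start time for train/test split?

Deployment must finish by hour 23; it takes 4 hours, so it must start by 23 − 4 = hour 19.
Model export must finish before deployment (must start by hour 19). With a 2-hour duration, model export must start by 19 − 2 = hour 17.
Calibration must finish before model export (must start by hour 17, minus 1-hour gap → hour 16). With a 5-hour duration, calibration must start by 16 − 5 = hour 11.
Train/test split has several dependents: calibration (must start by hour 11); model export (must start by hour 17). The earliest of those limits is hour 11, so train/test split must start by 11 − 2 = hour 9.

9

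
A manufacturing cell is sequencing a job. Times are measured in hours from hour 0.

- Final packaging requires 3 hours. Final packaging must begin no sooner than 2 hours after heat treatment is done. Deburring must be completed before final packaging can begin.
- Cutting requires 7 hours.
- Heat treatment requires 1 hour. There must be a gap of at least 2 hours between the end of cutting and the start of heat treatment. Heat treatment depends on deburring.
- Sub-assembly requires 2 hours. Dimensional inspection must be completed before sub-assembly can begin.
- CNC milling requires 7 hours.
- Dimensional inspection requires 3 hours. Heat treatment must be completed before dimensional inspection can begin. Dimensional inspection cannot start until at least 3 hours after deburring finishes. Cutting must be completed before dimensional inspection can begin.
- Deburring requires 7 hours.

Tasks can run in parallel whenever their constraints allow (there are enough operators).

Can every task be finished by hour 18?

Yes

Nothing blocks CNC milling, so it runs from hour 0 to hour 7.
Deburring can start immediately at hour 0; it finishes at hour 7.
Nothing blocks cutting, so it runs from hour 0 to hour 7.
For heat treatment: cutting (finishes hour 7, plus 2-hour gap → hour 9); deburring (finishes hour 7). Taking the maximum gives a start of hour 9, and it finishes at 9 + 1 = hour 10.
Final packaging has to wait for heat treatment (finishes hour 10, plus 2-hour gap → hour 12); deburring (finishes hour 7). The latest of these is hour 12, so final packaging runs hour 12 to 12 + 3 = hour 15.
Dimensional inspection needs all of heat treatment (finishes hour 10); deburring (finishes hour 7, plus 3-hour gap → hour 10); cutting (finishes hour 7). That puts its earliest start at hour 10; it finishes at 10 + 3 = hour 13.
After dimensional inspection (finishes hour 13), sub-assembly can start at hour 13 and finishes at hour 15.
Every task is finished by hour 15, which is no later than the deadline of 18, so the schedule is feasible.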